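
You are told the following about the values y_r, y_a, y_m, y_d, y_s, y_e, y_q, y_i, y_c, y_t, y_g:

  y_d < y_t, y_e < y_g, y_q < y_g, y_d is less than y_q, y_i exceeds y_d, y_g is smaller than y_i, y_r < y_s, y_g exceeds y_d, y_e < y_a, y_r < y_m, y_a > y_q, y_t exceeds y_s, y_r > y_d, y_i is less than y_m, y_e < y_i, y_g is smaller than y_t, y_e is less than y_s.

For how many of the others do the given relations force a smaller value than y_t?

Directly below y_t: y_d, y_g, y_s.
One step further: y_r, y_e, y_q (6 so far).
No other element is forced below y_t by the given relations, so the count is 6.

6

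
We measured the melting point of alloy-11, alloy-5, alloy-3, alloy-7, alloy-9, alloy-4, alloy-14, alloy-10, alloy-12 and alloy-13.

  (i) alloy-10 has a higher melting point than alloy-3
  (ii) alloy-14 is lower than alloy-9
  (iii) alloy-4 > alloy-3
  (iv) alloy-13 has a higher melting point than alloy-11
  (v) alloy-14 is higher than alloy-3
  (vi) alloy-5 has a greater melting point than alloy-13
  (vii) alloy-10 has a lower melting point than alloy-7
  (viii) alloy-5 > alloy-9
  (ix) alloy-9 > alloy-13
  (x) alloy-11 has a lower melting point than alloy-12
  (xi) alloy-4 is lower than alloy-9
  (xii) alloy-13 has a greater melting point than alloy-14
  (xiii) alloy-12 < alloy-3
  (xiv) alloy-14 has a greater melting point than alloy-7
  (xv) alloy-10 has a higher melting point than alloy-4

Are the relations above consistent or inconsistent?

consistent

The single ordering alloy-11 < alloy-12 < alloy-3 < alloy-4 < alloy-10 < alloy-7 < alloy-14 < alloy-13 < alloy-9 < alloy-5 satisfies every listed relation, so no contradiction arises.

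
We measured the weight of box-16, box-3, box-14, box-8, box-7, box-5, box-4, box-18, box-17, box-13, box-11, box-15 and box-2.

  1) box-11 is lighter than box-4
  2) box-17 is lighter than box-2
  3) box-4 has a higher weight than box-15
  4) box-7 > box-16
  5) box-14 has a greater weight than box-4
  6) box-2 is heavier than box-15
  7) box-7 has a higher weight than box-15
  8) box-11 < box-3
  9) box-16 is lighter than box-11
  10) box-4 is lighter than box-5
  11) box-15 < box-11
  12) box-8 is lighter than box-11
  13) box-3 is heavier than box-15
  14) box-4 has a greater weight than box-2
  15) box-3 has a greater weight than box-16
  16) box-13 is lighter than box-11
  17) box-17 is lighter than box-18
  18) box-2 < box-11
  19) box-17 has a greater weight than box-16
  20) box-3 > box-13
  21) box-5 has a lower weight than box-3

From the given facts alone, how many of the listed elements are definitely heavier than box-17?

7

The elements the relations force above box-17 are box-2, box-11, box-4, box-14, box-18, box-5, box-3 — no chain reaches any other.
That is 7.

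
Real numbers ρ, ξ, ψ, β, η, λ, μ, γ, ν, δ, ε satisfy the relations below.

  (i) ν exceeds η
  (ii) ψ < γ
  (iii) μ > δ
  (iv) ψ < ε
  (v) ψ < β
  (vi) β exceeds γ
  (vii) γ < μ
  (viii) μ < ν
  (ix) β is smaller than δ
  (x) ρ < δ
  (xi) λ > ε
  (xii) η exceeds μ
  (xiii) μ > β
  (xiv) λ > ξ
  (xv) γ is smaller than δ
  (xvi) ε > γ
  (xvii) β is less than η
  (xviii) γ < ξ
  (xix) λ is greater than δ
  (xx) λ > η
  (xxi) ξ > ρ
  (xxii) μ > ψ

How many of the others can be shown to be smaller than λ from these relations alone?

From λ the given relations immediately reach ε, ξ, δ, η.
From those, ψ, γ, ρ, β, μ — 9 in total.
Nothing else is reachable below λ; 9 in all.

9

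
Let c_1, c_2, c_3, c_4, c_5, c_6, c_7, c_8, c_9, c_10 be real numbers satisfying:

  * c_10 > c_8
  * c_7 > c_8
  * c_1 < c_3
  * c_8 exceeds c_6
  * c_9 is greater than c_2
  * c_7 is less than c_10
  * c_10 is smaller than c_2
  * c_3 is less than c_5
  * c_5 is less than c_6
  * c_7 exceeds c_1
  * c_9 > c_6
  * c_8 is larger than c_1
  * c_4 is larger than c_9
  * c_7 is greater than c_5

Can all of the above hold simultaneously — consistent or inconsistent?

consistent

Every relation is compatible with c_1 < c_3 < c_5 < c_6 < c_8 < c_7 < c_10 < c_2 < c_9 < c_4; the set is consistent.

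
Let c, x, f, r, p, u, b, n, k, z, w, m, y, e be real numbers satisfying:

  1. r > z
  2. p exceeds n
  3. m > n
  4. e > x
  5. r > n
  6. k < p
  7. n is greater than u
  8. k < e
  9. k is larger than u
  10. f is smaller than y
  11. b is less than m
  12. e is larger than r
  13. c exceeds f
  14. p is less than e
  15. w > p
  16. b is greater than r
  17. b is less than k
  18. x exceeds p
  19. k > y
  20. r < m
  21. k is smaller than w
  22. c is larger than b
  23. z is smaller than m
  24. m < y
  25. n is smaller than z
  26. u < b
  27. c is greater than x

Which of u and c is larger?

c

Chaining the given relations: u < n < z < r < m < y < k < p < x < c.
So u < c; c is the larger of the two.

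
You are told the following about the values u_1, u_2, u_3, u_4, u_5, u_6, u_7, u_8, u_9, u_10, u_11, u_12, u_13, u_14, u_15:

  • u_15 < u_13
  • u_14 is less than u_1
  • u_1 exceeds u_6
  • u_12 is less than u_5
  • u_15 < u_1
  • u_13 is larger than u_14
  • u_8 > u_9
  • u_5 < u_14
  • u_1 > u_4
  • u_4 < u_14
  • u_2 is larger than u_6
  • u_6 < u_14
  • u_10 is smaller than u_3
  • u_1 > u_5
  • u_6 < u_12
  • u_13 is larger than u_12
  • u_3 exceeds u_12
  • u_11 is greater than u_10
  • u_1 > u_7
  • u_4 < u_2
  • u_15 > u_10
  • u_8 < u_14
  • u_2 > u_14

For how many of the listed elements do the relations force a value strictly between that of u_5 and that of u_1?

Chaining upward from u_5 reaches: u_14, u_13, u_2.
Chaining downward from u_1 reaches: u_10, u_9, u_6, u_12, u_8, u_4, u_15, u_7, u_14.
Strictly between u_5 and u_1 are those in both lists: u_14 — 1 element.

1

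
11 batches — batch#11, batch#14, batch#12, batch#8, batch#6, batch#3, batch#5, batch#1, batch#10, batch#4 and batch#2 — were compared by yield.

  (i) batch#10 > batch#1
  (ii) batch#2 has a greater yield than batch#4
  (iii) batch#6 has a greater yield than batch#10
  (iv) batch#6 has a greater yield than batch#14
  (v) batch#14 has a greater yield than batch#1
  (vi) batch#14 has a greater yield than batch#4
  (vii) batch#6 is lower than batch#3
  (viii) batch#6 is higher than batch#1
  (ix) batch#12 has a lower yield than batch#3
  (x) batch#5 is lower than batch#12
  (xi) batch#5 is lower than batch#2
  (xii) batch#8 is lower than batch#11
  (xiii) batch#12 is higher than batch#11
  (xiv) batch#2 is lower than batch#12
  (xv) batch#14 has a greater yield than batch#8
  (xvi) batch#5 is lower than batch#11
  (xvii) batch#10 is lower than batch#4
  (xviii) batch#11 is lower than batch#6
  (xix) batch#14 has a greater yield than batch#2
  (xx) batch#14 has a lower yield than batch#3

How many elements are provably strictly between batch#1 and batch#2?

The relations place batch#1 below batch#2. An element lies strictly between them when it is forced above batch#1 and also forced below batch#2.
Above batch#1: {batch#10, batch#4, batch#14, batch#12, batch#6, batch#3}. Below batch#2: {batch#10, batch#4, batch#5}.
Intersection: {batch#10, batch#4} — 2.

2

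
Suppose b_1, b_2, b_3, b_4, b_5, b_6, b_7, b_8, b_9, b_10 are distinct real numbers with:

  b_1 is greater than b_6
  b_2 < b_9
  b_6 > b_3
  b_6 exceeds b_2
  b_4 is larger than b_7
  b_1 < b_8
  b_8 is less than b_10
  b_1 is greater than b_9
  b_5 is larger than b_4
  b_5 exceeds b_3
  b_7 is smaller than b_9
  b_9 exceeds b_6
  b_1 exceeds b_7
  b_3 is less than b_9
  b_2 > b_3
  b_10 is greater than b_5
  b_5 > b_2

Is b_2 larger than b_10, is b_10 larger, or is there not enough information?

Link the given pairs in sequence: b_2 < b_6; b_6 < b_1; b_1 < b_8; b_8 < b_10.
Chaining these gives b_2 < b_6 < b_1 < b_8 < b_10.
So b_10 is larger.

b_10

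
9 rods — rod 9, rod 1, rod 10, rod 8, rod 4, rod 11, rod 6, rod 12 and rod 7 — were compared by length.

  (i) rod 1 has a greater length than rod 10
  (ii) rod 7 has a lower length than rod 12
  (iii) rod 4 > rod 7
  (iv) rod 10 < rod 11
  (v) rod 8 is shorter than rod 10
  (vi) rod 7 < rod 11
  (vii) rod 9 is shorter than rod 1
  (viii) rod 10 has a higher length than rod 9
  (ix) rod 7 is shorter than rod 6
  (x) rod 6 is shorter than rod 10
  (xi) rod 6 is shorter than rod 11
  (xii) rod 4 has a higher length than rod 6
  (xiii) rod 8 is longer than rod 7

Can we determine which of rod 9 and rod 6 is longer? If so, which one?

undetermined

Following every chain through rod 9: above rod 9 we get rod 10, rod 1, rod 11.
rod 6 is not reached, and no chain runs the other way from rod 6 to rod 9.
So the given relations leave the order of rod 9 and rod 6 undetermined.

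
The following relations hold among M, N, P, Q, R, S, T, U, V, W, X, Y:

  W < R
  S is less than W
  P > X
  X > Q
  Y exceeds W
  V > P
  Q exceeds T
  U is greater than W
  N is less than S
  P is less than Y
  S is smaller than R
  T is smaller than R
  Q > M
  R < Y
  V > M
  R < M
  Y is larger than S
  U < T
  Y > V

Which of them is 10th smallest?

P

The consecutive relations fix a unique order: N < S < W < U < T < R < M < Q < X < P < V < Y.
Counting 10 from the smallest end gives P.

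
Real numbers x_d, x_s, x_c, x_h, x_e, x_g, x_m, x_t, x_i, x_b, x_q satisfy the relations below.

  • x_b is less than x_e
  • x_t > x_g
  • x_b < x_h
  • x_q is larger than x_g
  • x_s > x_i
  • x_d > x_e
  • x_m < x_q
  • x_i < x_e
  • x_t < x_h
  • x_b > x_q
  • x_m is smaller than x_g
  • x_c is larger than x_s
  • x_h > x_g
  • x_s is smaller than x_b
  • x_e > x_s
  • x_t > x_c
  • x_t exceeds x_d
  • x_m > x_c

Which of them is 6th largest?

Piecing the relations together gives one ordering: x_i < x_s < x_c < x_m < x_g < x_q < x_b < x_e < x_d < x_t < x_h.
Counting 6 from the largest end gives x_q.

x_q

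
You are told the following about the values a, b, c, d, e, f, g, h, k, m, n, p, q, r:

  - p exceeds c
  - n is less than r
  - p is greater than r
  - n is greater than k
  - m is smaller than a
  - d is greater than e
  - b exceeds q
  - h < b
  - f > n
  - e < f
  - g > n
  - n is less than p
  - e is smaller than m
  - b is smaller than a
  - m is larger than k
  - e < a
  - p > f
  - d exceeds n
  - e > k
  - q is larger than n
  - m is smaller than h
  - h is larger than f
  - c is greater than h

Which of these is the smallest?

k

e is not least since k < e; n is not least since k < n; m is not least since e < m; g is not least since n < g; q is not least since n < q; r is not least since n < r; f is not least since n < f; h is not least since m < h; c is not least since h < c; b is not least since q < b; a is not least since b < a; d is not least since e < d; p is not least since f < p.
Only k has nothing below it, so k is the smallest.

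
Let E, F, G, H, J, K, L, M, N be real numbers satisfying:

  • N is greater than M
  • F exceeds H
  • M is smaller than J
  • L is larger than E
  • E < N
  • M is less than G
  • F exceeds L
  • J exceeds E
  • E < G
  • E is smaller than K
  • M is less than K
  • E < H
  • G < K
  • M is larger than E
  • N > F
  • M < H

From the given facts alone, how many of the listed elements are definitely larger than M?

6

Directly above M: G, H, J, N, K.
One step further: F (6 so far).
No other element is forced above M by the given relations, so the count is 6.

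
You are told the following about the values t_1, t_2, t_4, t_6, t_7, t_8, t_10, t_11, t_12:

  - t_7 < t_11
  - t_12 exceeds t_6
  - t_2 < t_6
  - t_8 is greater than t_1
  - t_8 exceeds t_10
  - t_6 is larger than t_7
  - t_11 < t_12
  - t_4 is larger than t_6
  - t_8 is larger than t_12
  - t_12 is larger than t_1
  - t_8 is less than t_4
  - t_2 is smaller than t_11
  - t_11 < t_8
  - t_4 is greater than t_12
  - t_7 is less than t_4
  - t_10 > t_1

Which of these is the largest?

t_4

t_2 is not greatest since t_2 < t_11; t_7 is not greatest since t_7 < t_6; t_6 is not greatest since t_6 < t_12; t_11 is not greatest since t_11 < t_8; t_1 is not greatest since t_1 < t_12; t_10 is not greatest since t_10 < t_8; t_12 is not greatest since t_12 < t_4; t_8 is not greatest since t_8 < t_4.
Only t_4 has nothing above it, so t_4 is the largest.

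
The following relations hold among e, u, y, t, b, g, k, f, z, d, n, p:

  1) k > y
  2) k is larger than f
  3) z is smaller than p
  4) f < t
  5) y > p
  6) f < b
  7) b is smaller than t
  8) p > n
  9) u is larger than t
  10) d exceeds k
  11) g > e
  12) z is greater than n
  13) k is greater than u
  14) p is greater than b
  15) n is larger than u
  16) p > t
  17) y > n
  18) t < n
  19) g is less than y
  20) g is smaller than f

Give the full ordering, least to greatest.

e < g < f < b < t < u < n < z < p < y < k < d

Nothing is placed below e, so it is least; from there e < g; g < f; f < b; b < t; t < u; u < n; n < z; z < p; p < y; y < k; k < d, each given directly.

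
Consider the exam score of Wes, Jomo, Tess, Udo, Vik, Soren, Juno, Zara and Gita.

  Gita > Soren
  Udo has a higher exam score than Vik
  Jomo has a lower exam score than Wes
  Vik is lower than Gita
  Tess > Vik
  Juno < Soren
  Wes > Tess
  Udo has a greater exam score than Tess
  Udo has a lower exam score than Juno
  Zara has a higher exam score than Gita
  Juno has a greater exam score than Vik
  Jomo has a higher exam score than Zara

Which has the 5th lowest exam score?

Piecing the relations together gives one ordering: Vik < Tess < Udo < Juno < Soren < Gita < Zara < Jomo < Wes.
Counting 5 from the smallest end gives Soren.

Soren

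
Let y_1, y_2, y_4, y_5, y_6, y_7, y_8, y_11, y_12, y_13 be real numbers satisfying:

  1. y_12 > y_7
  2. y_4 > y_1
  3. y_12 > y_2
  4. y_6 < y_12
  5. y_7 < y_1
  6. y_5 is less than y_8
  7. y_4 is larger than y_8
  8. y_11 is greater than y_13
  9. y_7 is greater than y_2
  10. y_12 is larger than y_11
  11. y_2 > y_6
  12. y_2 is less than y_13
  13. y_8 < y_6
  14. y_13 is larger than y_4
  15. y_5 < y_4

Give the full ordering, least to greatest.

Each adjacent pair is fixed by a given relation: y_5 < y_8; y_8 < y_6; y_6 < y_2; y_2 < y_7; y_7 < y_1; y_1 < y_4; y_4 < y_13; y_13 < y_11; y_11 < y_12. Chaining them end to end gives the full order.

y_5 < y_8 < y_6 < y_2 < y_7 < y_1 < y_4 < y_13 < y_11 < y_12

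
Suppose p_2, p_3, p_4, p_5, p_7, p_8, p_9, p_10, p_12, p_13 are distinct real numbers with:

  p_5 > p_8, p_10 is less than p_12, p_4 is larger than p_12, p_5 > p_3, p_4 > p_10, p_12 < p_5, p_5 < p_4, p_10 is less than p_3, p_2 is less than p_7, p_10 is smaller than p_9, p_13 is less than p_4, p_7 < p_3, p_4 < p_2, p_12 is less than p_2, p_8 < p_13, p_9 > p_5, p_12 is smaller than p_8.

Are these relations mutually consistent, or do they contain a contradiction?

inconsistent

Chaining the given relations yields p_4 < p_2 < p_7 < p_3 < p_5, so p_4 < p_5. But one relation states p_5 < p_4. These cannot both hold.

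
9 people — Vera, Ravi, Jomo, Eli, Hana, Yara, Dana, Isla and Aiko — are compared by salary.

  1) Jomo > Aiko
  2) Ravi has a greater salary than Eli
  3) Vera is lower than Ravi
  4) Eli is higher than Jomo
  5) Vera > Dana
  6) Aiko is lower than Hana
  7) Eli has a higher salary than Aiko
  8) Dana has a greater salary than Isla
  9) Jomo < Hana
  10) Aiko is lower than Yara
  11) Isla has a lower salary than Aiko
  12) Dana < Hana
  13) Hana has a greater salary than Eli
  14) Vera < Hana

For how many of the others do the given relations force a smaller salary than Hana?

The elements the relations force below Hana are Isla, Dana, Aiko, Vera, Jomo, Eli — no chain reaches any other.
That is 6.

6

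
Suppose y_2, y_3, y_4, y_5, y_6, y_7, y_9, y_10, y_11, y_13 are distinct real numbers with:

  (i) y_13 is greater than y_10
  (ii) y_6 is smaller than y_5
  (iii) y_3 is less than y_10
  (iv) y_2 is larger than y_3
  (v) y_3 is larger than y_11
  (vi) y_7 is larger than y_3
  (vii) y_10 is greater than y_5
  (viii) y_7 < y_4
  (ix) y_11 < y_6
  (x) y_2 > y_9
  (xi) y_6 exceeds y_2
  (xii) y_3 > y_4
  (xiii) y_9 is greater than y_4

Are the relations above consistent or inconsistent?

Chaining the given relations yields y_3 < y_7 < y_4, so y_3 < y_4. But one relation states y_4 < y_3. These cannot both hold.

inconsistent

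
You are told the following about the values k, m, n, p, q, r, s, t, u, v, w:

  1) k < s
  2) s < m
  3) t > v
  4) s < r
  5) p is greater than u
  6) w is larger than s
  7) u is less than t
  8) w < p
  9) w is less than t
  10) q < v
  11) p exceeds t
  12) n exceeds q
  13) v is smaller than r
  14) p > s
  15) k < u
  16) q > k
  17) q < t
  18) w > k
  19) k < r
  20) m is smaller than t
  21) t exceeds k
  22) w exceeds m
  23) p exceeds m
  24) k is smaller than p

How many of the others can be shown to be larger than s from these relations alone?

The elements the relations force above s are m, r, w, t, p — no chain reaches any other.
That is 5.

5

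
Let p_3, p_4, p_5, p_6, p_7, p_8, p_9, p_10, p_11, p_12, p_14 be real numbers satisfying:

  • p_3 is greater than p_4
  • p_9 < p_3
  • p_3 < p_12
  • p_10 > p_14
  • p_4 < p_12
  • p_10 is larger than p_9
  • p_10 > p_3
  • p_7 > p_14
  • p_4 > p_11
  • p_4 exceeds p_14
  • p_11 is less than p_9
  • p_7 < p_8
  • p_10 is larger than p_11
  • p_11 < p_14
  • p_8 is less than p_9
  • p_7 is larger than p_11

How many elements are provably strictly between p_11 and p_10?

6

Chaining upward from p_11 reaches: p_14, p_7, p_8, p_4, p_9, p_3, p_12.
Chaining downward from p_10 reaches: p_14, p_7, p_8, p_4, p_9, p_3.
Strictly between p_11 and p_10 are those in both lists: p_14, p_7, p_8, p_4, p_9, p_3 — 6 elements.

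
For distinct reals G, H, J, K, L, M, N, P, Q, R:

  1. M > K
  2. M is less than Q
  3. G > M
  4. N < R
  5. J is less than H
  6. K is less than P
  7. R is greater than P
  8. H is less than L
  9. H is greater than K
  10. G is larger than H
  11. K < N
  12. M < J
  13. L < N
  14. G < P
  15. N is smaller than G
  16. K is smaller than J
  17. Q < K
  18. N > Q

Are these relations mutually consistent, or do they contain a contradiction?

inconsistent

Chaining the given relations yields Q < K < M, so Q < M. But one relation states M < Q. These cannot both hold.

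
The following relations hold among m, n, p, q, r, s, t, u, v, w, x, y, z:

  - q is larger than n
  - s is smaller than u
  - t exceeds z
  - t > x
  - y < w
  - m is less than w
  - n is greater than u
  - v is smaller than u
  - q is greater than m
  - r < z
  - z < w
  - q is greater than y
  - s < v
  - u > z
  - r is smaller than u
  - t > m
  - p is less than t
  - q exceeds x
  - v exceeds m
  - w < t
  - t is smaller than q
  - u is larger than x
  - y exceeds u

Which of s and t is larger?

s < v and v < u give s < u.
With u < y: s < v < u < y.
With y < w: s < v < u < y < w.
With w < t: s < v < u < y < w < t.
So s < t; t is the larger of the two.

t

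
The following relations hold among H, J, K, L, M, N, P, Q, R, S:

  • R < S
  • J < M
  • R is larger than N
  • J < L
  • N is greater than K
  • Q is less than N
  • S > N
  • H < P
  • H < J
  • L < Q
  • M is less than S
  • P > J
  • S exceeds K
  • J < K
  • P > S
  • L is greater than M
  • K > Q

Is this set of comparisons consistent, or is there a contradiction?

consistent

Every relation is compatible with H < J < M < L < Q < K < N < R < S < P; the set is consistent.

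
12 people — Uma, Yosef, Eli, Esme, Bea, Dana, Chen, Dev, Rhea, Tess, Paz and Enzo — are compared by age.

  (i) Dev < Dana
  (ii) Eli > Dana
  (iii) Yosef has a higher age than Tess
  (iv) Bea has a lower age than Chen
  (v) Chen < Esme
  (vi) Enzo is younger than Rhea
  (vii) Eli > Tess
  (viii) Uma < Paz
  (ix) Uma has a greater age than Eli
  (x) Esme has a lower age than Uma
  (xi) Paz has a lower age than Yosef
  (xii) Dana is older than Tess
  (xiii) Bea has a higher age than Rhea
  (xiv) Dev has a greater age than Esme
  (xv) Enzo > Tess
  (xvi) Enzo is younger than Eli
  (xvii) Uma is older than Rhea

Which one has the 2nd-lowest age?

Enzo

The consecutive relations fix a unique order: Tess < Enzo < Rhea < Bea < Chen < Esme < Dev < Dana < Eli < Uma < Paz < Yosef.
Counting 2 from the smallest end gives Enzo.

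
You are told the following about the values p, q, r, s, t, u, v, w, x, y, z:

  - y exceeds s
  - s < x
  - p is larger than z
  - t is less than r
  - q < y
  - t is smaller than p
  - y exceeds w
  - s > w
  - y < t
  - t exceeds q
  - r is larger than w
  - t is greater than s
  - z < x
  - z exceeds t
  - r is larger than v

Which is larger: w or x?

x

The relevant relations are w < s; s < y; y < t; t < z; z < x.
Together: w < s < y < t < z < x.
So w < x; x is the larger of the two.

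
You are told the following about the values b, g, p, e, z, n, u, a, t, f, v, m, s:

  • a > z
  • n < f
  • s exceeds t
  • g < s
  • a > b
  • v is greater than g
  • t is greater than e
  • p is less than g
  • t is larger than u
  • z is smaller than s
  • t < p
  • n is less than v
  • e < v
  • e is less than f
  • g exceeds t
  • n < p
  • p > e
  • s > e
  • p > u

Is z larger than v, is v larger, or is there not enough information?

Following every chain through z: above z we get a, s.
v is not reached, and no chain runs the other way from v to z.
So the given relations leave the order of z and v undetermined.

undetermined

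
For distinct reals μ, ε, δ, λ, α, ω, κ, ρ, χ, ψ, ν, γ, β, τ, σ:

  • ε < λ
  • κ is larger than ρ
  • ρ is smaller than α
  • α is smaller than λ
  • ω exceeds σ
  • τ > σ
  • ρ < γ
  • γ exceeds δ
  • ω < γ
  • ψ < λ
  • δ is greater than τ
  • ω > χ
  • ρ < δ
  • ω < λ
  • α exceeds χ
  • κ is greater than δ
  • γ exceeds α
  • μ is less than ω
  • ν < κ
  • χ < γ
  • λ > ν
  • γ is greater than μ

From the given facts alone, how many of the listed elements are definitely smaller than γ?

8

Directly below γ: ρ, μ, δ, χ, ω, α.
One step further: σ, τ (8 so far).
Nothing else is reachable below γ; 8 in all.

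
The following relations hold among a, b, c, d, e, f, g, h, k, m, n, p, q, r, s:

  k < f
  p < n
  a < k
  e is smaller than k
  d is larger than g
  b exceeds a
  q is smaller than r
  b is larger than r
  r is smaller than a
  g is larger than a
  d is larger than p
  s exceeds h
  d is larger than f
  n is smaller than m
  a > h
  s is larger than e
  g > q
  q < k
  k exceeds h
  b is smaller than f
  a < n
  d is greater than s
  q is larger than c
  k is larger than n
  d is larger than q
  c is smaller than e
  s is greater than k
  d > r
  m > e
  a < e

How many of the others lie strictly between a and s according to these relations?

3

Chaining upward from a reaches: n, b, e, k, m, f, g, d.
Chaining downward from s reaches: p, c, h, q, r, n, e, k.
Strictly between a and s are those in both lists: n, e, k — 3 elements.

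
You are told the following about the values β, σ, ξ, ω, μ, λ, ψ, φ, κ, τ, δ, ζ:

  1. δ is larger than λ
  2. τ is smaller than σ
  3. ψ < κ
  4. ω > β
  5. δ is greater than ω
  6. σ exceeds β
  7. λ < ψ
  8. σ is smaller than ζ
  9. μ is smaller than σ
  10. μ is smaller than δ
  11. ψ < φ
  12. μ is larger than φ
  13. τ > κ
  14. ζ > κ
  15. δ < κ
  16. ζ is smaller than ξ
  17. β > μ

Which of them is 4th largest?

Piecing the relations together gives one ordering: λ < ψ < φ < μ < β < ω < δ < κ < τ < σ < ζ < ξ.
The 4th largest is τ.

τ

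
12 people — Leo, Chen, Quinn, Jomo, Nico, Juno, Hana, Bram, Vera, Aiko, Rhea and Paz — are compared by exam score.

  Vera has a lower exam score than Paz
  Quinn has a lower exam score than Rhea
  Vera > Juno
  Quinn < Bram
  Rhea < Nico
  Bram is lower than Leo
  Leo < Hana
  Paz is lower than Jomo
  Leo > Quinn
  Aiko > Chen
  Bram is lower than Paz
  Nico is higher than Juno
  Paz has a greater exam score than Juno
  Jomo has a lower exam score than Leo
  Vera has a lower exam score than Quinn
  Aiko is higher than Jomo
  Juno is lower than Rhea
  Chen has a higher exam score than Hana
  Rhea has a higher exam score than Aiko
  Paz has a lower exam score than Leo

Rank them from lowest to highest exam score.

Nothing is placed below Juno, so it is least; from there Juno < Vera; Vera < Quinn; Quinn < Bram; Bram < Paz; Paz < Jomo; Jomo < Leo; Leo < Hana; Hana < Chen; Chen < Aiko; Aiko < Rhea; Rhea < Nico, each given directly.

Juno < Vera < Quinn < Bram < Paz < Jomo < Leo < Hana < Chen < Aiko < Rhea < Nico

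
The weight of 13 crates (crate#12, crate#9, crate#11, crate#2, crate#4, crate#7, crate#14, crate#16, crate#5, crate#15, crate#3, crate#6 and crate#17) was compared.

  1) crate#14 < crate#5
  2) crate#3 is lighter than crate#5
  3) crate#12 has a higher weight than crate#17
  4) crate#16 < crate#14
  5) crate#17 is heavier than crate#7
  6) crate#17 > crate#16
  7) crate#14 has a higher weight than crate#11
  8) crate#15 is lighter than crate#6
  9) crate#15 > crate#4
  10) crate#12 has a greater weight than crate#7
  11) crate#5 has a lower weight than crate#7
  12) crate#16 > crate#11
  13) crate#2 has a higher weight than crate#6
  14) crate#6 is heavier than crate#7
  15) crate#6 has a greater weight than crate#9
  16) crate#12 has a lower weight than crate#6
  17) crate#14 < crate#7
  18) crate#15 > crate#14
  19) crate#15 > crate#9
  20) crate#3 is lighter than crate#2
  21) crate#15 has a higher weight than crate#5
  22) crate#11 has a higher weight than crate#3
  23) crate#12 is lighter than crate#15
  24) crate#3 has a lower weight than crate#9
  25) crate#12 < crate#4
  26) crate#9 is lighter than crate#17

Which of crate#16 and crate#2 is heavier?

crate#2

The relevant relations are crate#16 < crate#14; crate#14 < crate#5; crate#5 < crate#7; crate#7 < crate#17; crate#17 < crate#12; crate#12 < crate#4; crate#4 < crate#15; crate#15 < crate#6; crate#6 < crate#2.
Together: crate#16 < crate#14 < crate#5 < crate#7 < crate#17 < crate#12 < crate#4 < crate#15 < crate#6 < crate#2.
So crate#16 < crate#2; crate#2 is the heavier of the two.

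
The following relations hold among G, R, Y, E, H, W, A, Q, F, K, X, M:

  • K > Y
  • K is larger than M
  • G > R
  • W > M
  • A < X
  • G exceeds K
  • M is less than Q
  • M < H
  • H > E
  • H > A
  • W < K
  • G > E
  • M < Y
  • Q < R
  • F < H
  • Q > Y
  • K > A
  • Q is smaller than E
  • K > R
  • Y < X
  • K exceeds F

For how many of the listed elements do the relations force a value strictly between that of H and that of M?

Chaining upward from M reaches: Y, Q, R, W, X, E, K, G.
Chaining downward from H reaches: Y, Q, A, E, F.
Strictly between M and H are those in both lists: Y, Q, E — 3 elements.

3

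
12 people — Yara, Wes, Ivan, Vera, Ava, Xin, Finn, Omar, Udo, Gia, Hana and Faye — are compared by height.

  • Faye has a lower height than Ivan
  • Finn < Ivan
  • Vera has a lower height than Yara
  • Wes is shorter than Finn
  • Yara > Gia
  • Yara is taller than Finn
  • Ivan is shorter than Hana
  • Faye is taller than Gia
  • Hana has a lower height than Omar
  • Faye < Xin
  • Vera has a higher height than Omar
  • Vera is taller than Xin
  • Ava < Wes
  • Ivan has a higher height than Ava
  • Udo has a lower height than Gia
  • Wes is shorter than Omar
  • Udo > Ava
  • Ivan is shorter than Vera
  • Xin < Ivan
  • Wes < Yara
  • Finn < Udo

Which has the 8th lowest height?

The consecutive relations fix a unique order: Ava < Wes < Finn < Udo < Gia < Faye < Xin < Ivan < Hana < Omar < Vera < Yara.
Counting 8 from the smallest end gives Ivan.

Ivan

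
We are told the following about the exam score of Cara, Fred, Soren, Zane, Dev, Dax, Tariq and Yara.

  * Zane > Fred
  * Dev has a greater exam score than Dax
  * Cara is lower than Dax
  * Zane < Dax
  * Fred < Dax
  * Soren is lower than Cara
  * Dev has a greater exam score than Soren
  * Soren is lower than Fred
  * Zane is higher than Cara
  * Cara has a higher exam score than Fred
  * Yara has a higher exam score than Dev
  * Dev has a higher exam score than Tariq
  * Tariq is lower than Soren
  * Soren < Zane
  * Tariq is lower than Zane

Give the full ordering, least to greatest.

Tariq < Soren < Fred < Cara < Zane < Dax < Dev < Yara

Each adjacent pair is fixed by a given relation: Tariq < Soren; Soren < Fred; Fred < Cara; Cara < Zane; Zane < Dax; Dax < Dev; Dev < Yara. Chaining them end to end gives the full order.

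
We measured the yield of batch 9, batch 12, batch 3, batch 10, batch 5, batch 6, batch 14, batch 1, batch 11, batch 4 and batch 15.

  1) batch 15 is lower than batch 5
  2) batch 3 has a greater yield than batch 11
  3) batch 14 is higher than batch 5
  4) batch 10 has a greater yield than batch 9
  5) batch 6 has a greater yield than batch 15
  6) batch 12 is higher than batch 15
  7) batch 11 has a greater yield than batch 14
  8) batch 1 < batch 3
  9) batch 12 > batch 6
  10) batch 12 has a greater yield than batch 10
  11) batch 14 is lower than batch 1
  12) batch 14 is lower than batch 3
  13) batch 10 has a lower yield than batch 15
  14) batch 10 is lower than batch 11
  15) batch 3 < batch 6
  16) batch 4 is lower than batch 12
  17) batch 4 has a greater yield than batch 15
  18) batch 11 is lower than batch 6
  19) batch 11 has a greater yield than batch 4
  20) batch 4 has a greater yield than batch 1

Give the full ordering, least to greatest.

batch 9 < batch 10 < batch 15 < batch 5 < batch 14 < batch 1 < batch 4 < batch 11 < batch 3 < batch 6 < batch 12

Each adjacent pair is fixed by a given relation: batch 9 < batch 10; batch 10 < batch 15; batch 15 < batch 5; batch 5 < batch 14; batch 14 < batch 1; batch 1 < batch 4; batch 4 < batch 11; batch 11 < batch 3; batch 3 < batch 6; batch 6 < batch 12. Chaining them end to end gives the full order.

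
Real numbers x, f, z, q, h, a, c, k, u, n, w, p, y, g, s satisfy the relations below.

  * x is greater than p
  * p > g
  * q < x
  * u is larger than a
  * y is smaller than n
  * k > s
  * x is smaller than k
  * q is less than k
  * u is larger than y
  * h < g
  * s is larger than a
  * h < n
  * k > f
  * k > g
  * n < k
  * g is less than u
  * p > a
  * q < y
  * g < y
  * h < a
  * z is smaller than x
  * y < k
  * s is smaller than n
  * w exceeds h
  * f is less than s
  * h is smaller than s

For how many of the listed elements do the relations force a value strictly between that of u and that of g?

Chaining upward from g reaches: p, y, x, n, k.
Chaining downward from u reaches: h, q, a, y.
Strictly between g and u are those in both lists: y — 1 element.

1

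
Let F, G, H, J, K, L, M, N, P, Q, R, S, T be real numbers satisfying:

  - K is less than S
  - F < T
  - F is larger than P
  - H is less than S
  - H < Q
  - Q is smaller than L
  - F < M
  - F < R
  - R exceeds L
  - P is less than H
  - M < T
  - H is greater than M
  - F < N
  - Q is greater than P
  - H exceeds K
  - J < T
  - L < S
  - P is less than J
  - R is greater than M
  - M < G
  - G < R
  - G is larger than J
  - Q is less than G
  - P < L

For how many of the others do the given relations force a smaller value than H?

Directly below H: P, M, K.
One step further: F (4 so far).
No other element is forced below H by the given relations, so the count is 4.

4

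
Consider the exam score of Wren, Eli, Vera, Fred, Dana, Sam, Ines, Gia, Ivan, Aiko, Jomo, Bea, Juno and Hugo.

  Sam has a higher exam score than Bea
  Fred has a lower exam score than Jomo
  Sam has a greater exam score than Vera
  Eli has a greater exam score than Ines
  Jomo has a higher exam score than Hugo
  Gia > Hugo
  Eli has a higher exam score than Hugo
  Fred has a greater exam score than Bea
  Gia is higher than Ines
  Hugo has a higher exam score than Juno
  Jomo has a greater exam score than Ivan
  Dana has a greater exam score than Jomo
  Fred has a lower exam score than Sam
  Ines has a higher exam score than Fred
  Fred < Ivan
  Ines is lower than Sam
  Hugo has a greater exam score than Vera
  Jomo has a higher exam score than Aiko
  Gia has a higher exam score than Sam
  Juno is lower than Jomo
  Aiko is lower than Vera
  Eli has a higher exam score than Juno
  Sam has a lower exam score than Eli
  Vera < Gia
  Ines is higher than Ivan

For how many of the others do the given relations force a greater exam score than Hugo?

4

From Hugo the given relations immediately reach Jomo, Eli, Gia.
From those, Dana — 4 in total.
No other element is forced above Hugo by the given relations, so the count is 4.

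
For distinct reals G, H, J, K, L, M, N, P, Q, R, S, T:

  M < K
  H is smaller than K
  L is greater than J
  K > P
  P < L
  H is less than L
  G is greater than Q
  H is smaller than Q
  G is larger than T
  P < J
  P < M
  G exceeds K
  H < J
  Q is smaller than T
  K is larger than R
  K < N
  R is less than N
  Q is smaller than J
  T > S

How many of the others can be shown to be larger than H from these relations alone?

From H the given relations immediately reach Q, K, J, L.
From those, N, T, G — 7 in total.
No other element is forced above H by the given relations, so the count is 7.

7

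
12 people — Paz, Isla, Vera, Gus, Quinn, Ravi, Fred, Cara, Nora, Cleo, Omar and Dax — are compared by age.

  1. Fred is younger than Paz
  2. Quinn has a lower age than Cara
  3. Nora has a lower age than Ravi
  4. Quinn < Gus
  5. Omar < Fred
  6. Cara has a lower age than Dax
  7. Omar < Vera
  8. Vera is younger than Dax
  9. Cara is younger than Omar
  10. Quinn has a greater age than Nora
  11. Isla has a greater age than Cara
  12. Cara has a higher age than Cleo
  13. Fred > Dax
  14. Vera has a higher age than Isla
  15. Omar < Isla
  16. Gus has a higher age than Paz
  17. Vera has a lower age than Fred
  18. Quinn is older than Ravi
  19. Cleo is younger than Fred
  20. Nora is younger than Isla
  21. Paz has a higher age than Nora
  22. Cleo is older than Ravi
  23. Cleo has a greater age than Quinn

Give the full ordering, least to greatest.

Nora < Ravi < Quinn < Cleo < Cara < Omar < Isla < Vera < Dax < Fred < Paz < Gus

Each adjacent pair is fixed by a given relation: Nora < Ravi; Ravi < Quinn; Quinn < Cleo; Cleo < Cara; Cara < Omar; Omar < Isla; Isla < Vera; Vera < Dax; Dax < Fred; Fred < Paz; Paz < Gus. Chaining them end to end gives the full order.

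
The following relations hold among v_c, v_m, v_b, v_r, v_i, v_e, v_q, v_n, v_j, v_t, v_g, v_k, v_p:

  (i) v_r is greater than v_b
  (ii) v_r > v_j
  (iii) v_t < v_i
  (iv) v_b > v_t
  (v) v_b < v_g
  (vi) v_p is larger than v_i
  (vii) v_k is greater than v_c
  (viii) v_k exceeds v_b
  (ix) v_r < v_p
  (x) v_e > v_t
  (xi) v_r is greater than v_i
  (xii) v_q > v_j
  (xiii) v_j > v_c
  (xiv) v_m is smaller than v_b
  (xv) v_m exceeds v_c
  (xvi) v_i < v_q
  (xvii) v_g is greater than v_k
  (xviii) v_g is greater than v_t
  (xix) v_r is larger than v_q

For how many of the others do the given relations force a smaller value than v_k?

4

Directly below v_k: v_c, v_b.
One step further: v_t, v_m (4 so far).
No other element is forced below v_k by the given relations, so the count is 4.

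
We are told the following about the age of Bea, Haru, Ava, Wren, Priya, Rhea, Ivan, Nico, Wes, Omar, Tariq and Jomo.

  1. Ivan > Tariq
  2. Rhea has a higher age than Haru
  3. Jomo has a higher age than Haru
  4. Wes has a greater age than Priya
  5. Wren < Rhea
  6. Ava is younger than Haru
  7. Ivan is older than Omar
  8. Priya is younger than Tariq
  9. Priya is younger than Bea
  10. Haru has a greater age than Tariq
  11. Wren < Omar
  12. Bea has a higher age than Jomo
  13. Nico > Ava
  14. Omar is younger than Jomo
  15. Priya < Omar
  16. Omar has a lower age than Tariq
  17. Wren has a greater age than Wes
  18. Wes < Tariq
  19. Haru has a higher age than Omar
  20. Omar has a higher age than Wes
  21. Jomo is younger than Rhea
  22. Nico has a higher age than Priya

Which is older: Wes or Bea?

Bea

Wes < Wren and Wren < Omar give Wes < Omar.
Then Omar < Tariq extends the chain to Tariq.
With Tariq < Haru: Wes < Wren < Omar < Tariq < Haru.
Then Haru < Jomo extends the chain to Jomo.
Then Jomo < Bea extends the chain to Bea.
So Wes < Bea; Bea is the older of the two.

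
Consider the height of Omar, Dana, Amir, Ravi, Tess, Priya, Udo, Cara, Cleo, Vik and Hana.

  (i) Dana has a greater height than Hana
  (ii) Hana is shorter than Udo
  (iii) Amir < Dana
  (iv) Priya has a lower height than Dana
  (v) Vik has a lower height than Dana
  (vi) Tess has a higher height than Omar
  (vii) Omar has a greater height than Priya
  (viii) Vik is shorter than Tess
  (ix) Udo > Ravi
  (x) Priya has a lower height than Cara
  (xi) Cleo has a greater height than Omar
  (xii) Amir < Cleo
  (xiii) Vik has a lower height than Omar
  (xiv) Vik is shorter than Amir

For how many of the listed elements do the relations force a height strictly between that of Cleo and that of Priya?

The relations place Priya below Cleo. An element lies strictly between them when it is forced above Priya and also forced below Cleo.
Above Priya: {Cara, Omar, Dana, Tess}. Below Cleo: {Vik, Amir, Omar}.
Intersection: {Omar} — 1.

1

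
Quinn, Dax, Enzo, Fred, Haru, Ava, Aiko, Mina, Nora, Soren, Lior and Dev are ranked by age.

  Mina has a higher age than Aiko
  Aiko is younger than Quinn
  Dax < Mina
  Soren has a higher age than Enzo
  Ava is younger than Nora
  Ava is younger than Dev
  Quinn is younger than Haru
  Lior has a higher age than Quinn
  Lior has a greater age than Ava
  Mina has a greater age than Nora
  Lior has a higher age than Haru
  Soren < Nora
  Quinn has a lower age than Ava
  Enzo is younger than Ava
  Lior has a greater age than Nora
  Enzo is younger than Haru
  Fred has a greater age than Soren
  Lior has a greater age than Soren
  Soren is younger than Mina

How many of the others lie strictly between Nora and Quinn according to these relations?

The relations place Quinn below Nora. An element lies strictly between them when it is forced above Quinn and also forced below Nora.
Above Quinn: {Ava, Dev, Haru, Lior, Mina}. Below Nora: {Enzo, Soren, Aiko, Ava}.
Intersection: {Ava} — 1.

1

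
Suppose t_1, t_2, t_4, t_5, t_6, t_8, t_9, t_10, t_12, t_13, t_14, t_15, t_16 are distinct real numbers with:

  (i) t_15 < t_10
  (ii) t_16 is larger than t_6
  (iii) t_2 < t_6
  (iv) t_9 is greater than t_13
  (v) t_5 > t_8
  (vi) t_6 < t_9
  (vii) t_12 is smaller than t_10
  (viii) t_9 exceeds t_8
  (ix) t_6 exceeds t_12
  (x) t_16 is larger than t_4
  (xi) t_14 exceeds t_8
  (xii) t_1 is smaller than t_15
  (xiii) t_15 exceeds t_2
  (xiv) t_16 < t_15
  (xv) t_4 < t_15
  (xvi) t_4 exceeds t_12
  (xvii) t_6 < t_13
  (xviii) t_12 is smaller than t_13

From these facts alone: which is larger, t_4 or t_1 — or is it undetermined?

Following every chain through t_1: above t_1 we get t_15, t_10.
t_4 is not reached, and no chain runs the other way from t_4 to t_1.
So the given relations leave the order of t_1 and t_4 undetermined.

undetermined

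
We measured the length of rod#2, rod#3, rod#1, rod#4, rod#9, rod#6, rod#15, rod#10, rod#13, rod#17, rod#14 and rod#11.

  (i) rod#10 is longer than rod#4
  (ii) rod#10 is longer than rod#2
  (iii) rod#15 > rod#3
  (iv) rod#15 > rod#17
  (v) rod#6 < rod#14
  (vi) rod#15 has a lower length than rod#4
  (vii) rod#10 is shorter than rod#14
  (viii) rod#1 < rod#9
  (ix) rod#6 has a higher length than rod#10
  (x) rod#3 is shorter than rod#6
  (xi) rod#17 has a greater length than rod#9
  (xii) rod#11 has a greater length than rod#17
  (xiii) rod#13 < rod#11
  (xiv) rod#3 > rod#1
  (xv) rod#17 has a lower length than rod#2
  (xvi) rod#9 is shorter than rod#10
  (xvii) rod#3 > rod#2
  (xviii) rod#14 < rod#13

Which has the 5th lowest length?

rod#3

The consecutive relations fix a unique order: rod#1 < rod#9 < rod#17 < rod#2 < rod#3 < rod#15 < rod#4 < rod#10 < rod#6 < rod#14 < rod#13 < rod#11.
Counting 5 from the smallest end gives rod#3.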